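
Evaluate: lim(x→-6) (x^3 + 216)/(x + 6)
This is a standard limit.

Factor or rationalize the expression:
  lim(x→-6) (x^3 + 216)/(x + 6) = 108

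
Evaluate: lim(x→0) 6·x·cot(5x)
This is a 0·∞ indeterminate form.

Rewrite 0·∞ as a quotient (0/0 or ∞/∞ form), then apply L'Hôpital's rule:
  lim(x→0) 6·x·cot(5x) = 6/5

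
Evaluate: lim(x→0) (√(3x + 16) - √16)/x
This is a standard limit.

Factor or rationalize the expression:
  lim(x→0) (√(3x + 16) - √16)/x = 3/8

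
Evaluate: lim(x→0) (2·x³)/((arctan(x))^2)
This is a 0/0 indeterminate form.

Apply L'Hôpital's rule: differentiate numerator and denominator separately.
  f(x) = 2·x^3   ⇒   f'(x) = 6·x^2
  g(x) = atan(x)^2   ⇒   g'(x) = 2·atan(x)/(x^2 + 1)
  lim(x→0) f'(x)/g'(x) = lim(x→0) (6·x^2)/(2·atan(x)/(x^2 + 1))
  = 0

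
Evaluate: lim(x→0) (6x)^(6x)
This is an exponential indeterminate form.

For exponential indeterminate forms, take the natural log:
  Let L = lim(x→0) (6x)^(6x)
  Then ln(L) = lim(x→0) [exponent × ln(base)]
  Evaluate using L'Hôpital or standard limits, then exponentiate.
  L = 1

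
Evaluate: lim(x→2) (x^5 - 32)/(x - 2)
This is a standard limit.

Factor or rationalize the expression:
  lim(x→2) (x^5 - 32)/(x - 2) = 80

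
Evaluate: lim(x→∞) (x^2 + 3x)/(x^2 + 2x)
This is an ∞/∞ indeterminate form.

Apply L'Hôpital's rule: differentiate numerator and denominator separately.
  f(x) = x^2 + 3·x   ⇒   f'(x) = 2·x + 3
  g(x) = x^2 + 2·x   ⇒   g'(x) = 2·x + 2
  lim(x→∞) f'(x)/g'(x) = lim(x→∞) (2·x + 3)/(2·x + 2)
  = 1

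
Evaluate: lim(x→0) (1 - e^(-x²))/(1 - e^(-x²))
This is a 0/0 indeterminate form.

Apply L'Hôpital's rule: differentiate numerator and denominator separately.
  f(x) = 1 - e^(-x^2)   ⇒   f'(x) = 2·x·e^(-x^2)
  g(x) = 1 - e^(-x^2)   ⇒   g'(x) = 2·x·e^(-x^2)
  lim(x→0) f'(x)/g'(x) = lim(x→0) (2·x·e^(-x^2))/(2·x·e^(-x^2))
  = 1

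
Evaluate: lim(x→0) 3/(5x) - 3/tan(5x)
This is an ∞-∞ indeterminate form.

Combine fractions or rationalize to convert ∞-∞ to 0/0 form:
  lim(x→0) 3/(5x) - 3/tan(5x) = 0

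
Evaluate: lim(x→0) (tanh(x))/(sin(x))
This is a 0/0 indeterminate form.

Apply L'Hôpital's rule: differentiate numerator and denominator separately.
  f(x) = tanh(x)   ⇒   f'(x) = 1 - tanh(x)^2
  g(x) = sin(x)   ⇒   g'(x) = cos(x)
  lim(x→0) f'(x)/g'(x) = lim(x→0) (1 - tanh(x)^2)/(cos(x))
  = 1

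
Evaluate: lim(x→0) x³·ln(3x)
This is a 0·∞ indeterminate form.

Rewrite 0·∞ as a quotient (0/0 or ∞/∞ form), then apply L'Hôpital's rule:
  lim(x→0) x³·ln(3x) = 0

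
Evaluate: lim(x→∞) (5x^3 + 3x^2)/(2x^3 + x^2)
This is an ∞/∞ indeterminate form.

Apply L'Hôpital's rule: differentiate numerator and denominator separately.
  f(x) = 5·x^3 + 3·x^2   ⇒   f'(x) = 15·x^2 + 6·x
  g(x) = 2·x^3 + x^2   ⇒   g'(x) = 6·x^2 + 2·x
  lim(x→∞) f'(x)/g'(x) = lim(x→∞) (15·x^2 + 6·x)/(6·x^2 + 2·x)
  = 5/2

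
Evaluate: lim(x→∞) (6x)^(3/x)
This is an exponential indeterminate form.

For exponential indeterminate forms, take the natural log:
  Let L = lim(x→∞) (6x)^(3/x)
  Then ln(L) = lim(x→∞) [exponent × ln(base)]
  Evaluate using L'Hôpital or standard limits, then exponentiate.
  L = 1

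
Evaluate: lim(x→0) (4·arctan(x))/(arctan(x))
This is a 0/0 indeterminate form.

Apply L'Hôpital's rule: differentiate numerator and denominator separately.
  f(x) = 4·atan(x)   ⇒   f'(x) = 4/(x^2 + 1)
  g(x) = atan(x)   ⇒   g'(x) = 1/(x^2 + 1)
  lim(x→0) f'(x)/g'(x) = lim(x→0) (4/(x^2 + 1))/(1/(x^2 + 1))
  = 4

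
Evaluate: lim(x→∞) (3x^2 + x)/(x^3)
This is an ∞/∞ indeterminate form.

Apply L'Hôpital's rule: differentiate numerator and denominator separately.
  f(x) = 3·x^2 + x   ⇒   f'(x) = 6·x + 1
  g(x) = x^3   ⇒   g'(x) = 3·x^2
  lim(x→∞) f'(x)/g'(x) = lim(x→∞) (6·x + 1)/(3·x^2)
  = 0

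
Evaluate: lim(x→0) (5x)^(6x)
This is an exponential indeterminate form.

For exponential indeterminate forms, take the natural log:
  Let L = lim(x→0) (5x)^(6x)
  Then ln(L) = lim(x→0) [exponent × ln(base)]
  Evaluate using L'Hôpital or standard limits, then exponentiate.
  L = 1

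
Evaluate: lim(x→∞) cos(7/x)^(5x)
This is an exponential indeterminate form.

For exponential indeterminate forms, take the natural log:
  Let L = lim(x→∞) cos(7/x)^(5x)
  Then ln(L) = lim(x→∞) [exponent × ln(base)]
  Evaluate using L'Hôpital or standard limits, then exponentiate.
  L = 1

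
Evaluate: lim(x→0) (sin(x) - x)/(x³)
This is a 0/0 indeterminate form.

Apply L'Hôpital's rule: differentiate numerator and denominator separately.
  f(x) = -x + sin(x)   ⇒   f'(x) = cos(x) - 1
  g(x) = x^3   ⇒   g'(x) = 3·x^2
  lim(x→0) f'(x)/g'(x) = lim(x→0) (cos(x) - 1)/(3·x^2)
  = -1/6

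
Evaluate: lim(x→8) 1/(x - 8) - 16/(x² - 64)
This is an ∞-∞ indeterminate form.

Combine fractions or rationalize to convert ∞-∞ to 0/0 form:
  lim(x→8) 1/(x - 8) - 16/(x² - 64) = 1/16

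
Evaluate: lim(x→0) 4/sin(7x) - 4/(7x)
This is an ∞-∞ indeterminate form.

Combine fractions or rationalize to convert ∞-∞ to 0/0 form:
  lim(x→0) 4/sin(7x) - 4/(7x) = 0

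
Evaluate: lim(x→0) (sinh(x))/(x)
This is a 0/0 indeterminate form.

Apply L'Hôpital's rule: differentiate numerator and denominator separately.
  f(x) = sinh(x)   ⇒   f'(x) = cosh(x)
  g(x) = x   ⇒   g'(x) = 1
  lim(x→0) f'(x)/g'(x) = lim(x→0) (cosh(x))/(1)
  = 1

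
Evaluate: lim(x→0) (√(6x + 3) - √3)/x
This is a standard limit.

Factor or rationalize the expression:
  lim(x→0) (√(6x + 3) - √3)/x = sqrt(3)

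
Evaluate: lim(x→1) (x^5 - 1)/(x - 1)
This is a standard limit.

Factor or rationalize the expression:
  lim(x→1) (x^5 - 1)/(x - 1) = 5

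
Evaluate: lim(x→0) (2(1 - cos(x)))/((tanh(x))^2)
This is a 0/0 indeterminate form.

Apply L'Hôpital's rule: differentiate numerator and denominator separately.
  f(x) = 2 - 2·cos(x)   ⇒   f'(x) = 2·sin(x)
  g(x) = tanh(x)^2   ⇒   g'(x) = (2 - 2·tanh(x)^2)·tanh(x)
  lim(x→0) f'(x)/g'(x) = lim(x→0) (2·sin(x))/((2 - 2·tanh(x)^2)·tanh(x))
  = 1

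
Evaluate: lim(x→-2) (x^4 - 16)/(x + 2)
This is a standard limit.

Factor or rationalize the expression:
  lim(x→-2) (x^4 - 16)/(x + 2) = -32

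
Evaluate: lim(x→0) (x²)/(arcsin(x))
This is a 0/0 indeterminate form.

Apply L'Hôpital's rule: differentiate numerator and denominator separately.
  f(x) = x^2   ⇒   f'(x) = 2·x
  g(x) = asin(x)   ⇒   g'(x) = 1/sqrt(1 - x^2)
  lim(x→0) f'(x)/g'(x) = lim(x→0) (2·x)/(1/sqrt(1 - x^2))
  = 0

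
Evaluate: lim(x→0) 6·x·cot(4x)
This is a 0·∞ indeterminate form.

Rewrite 0·∞ as a quotient (0/0 or ∞/∞ form), then apply L'Hôpital's rule:
  lim(x→0) 6·x·cot(4x) = 3/2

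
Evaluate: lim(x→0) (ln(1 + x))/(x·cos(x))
This is a 0/0 indeterminate form.

Apply L'Hôpital's rule: differentiate numerator and denominator separately.
  f(x) = ln(x + 1)   ⇒   f'(x) = 1/(x + 1)
  g(x) = x·cos(x)   ⇒   g'(x) = -x·sin(x) + cos(x)
  lim(x→0) f'(x)/g'(x) = lim(x→0) (1/(x + 1))/(-x·sin(x) + cos(x))
  = 1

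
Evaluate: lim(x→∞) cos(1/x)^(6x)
This is an exponential indeterminate form.

For exponential indeterminate forms, take the natural log:
  Let L = lim(x→∞) cos(1/x)^(6x)
  Then ln(L) = lim(x→∞) [exponent × ln(base)]
  Evaluate using L'Hôpital or standard limits, then exponentiate.
  L = 1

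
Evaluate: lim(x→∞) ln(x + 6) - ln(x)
This is an ∞-∞ indeterminate form.

Combine fractions or rationalize to convert ∞-∞ to 0/0 form:
  lim(x→∞) ln(x + 6) - ln(x) = 0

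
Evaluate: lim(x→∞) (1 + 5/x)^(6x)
This is an exponential indeterminate form.

For exponential indeterminate forms, take the natural log:
  Let L = lim(x→∞) (1 + 5/x)^(6x)
  Then ln(L) = lim(x→∞) [exponent × ln(base)]
  Evaluate using L'Hôpital or standard limits, then exponentiate.
  L = e^(30)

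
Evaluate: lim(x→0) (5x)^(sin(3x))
This is an exponential indeterminate form.

For exponential indeterminate forms, take the natural log:
  Let L = lim(x→0) (5x)^(sin(3x))
  Then ln(L) = lim(x→0) [exponent × ln(base)]
  Evaluate using L'Hôpital or standard limits, then exponentiate.
  L = 1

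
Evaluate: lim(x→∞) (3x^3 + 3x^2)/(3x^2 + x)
This is an ∞/∞ indeterminate form.

Apply L'Hôpital's rule: differentiate numerator and denominator separately.
  f(x) = 3·x^3 + 3·x^2   ⇒   f'(x) = 9·x^2 + 6·x
  g(x) = 3·x^2 + x   ⇒   g'(x) = 6·x + 1
  lim(x→∞) f'(x)/g'(x) = lim(x→∞) (9·x^2 + 6·x)/(6·x + 1)
  = ∞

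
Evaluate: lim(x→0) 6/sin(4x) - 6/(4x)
This is an ∞-∞ indeterminate form.

Combine fractions or rationalize to convert ∞-∞ to 0/0 form:
  lim(x→0) 6/sin(4x) - 6/(4x) = 0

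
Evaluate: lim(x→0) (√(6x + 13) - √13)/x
This is a standard limit.

Factor or rationalize the expression:
  lim(x→0) (√(6x + 13) - √13)/x = 3·sqrt(13)/13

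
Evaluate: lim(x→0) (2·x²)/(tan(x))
This is a 0/0 indeterminate form.

Apply L'Hôpital's rule: differentiate numerator and denominator separately.
  f(x) = 2·x^2   ⇒   f'(x) = 4·x
  g(x) = tan(x)   ⇒   g'(x) = tan(x)^2 + 1
  lim(x→0) f'(x)/g'(x) = lim(x→0) (4·x)/(tan(x)^2 + 1)
  = 0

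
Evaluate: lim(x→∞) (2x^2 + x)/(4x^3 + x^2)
This is an ∞/∞ indeterminate form.

Apply L'Hôpital's rule: differentiate numerator and denominator separately.
  f(x) = 2·x^2 + x   ⇒   f'(x) = 4·x + 1
  g(x) = 4·x^3 + x^2   ⇒   g'(x) = 12·x^2 + 2·x
  lim(x→∞) f'(x)/g'(x) = lim(x→∞) (4·x + 1)/(12·x^2 + 2·x)
  = 0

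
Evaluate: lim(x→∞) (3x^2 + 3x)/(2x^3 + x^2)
This is an ∞/∞ indeterminate form.

Apply L'Hôpital's rule: differentiate numerator and denominator separately.
  f(x) = 3·x^2 + 3·x   ⇒   f'(x) = 6·x + 3
  g(x) = 2·x^3 + x^2   ⇒   g'(x) = 6·x^2 + 2·x
  lim(x→∞) f'(x)/g'(x) = lim(x→∞) (6·x + 3)/(6·x^2 + 2·x)
  = 0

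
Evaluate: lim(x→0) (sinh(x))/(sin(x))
This is a 0/0 indeterminate form.

Apply L'Hôpital's rule: differentiate numerator and denominator separately.
  f(x) = sinh(x)   ⇒   f'(x) = cosh(x)
  g(x) = sin(x)   ⇒   g'(x) = cos(x)
  lim(x→0) f'(x)/g'(x) = lim(x→0) (cosh(x))/(cos(x))
  = 1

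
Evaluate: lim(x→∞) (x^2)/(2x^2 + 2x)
This is an ∞/∞ indeterminate form.

Apply L'Hôpital's rule: differentiate numerator and denominator separately.
  f(x) = x^2   ⇒   f'(x) = 2·x
  g(x) = 2·x^2 + 2·x   ⇒   g'(x) = 4·x + 2
  lim(x→∞) f'(x)/g'(x) = lim(x→∞) (2·x)/(4·x + 2)
  = 1/2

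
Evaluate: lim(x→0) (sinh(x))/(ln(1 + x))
This is a 0/0 indeterminate form.

Apply L'Hôpital's rule: differentiate numerator and denominator separately.
  f(x) = sinh(x)   ⇒   f'(x) = cosh(x)
  g(x) = ln(x + 1)   ⇒   g'(x) = 1/(x + 1)
  lim(x→0) f'(x)/g'(x) = lim(x→0) (cosh(x))/(1/(x + 1))
  = 1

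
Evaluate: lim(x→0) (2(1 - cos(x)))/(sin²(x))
This is a 0/0 indeterminate form.

Apply L'Hôpital's rule: differentiate numerator and denominator separately.
  f(x) = 2 - 2·cos(x)   ⇒   f'(x) = 2·sin(x)
  g(x) = sin(x)^2   ⇒   g'(x) = 2·sin(x)·cos(x)
  lim(x→0) f'(x)/g'(x) = lim(x→0) (2·sin(x))/(2·sin(x)·cos(x))
  = 1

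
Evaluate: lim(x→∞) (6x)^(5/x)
This is an exponential indeterminate form.

For exponential indeterminate forms, take the natural log:
  Let L = lim(x→∞) (6x)^(5/x)
  Then ln(L) = lim(x→∞) [exponent × ln(base)]
  Evaluate using L'Hôpital or standard limits, then exponentiate.
  L = 1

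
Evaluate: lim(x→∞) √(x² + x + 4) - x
This is an ∞-∞ indeterminate form.

Combine fractions or rationalize to convert ∞-∞ to 0/0 form:
  lim(x→∞) √(x² + x + 4) - x = 1/2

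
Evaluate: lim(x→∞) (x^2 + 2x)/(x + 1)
This is an ∞/∞ indeterminate form.

Apply L'Hôpital's rule: differentiate numerator and denominator separately.
  f(x) = x^2 + 2·x   ⇒   f'(x) = 2·x + 2
  g(x) = x + 1   ⇒   g'(x) = 1
  lim(x→∞) f'(x)/g'(x) = lim(x→∞) (2·x + 2)/(1)
  = ∞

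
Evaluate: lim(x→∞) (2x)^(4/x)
This is an exponential indeterminate form.

For exponential indeterminate forms, take the natural log:
  Let L = lim(x→∞) (2x)^(4/x)
  Then ln(L) = lim(x→∞) [exponent × ln(base)]
  Evaluate using L'Hôpital or standard limits, then exponentiate.
  L = 1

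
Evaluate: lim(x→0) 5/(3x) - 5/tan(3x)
This is an ∞-∞ indeterminate form.

Combine fractions or rationalize to convert ∞-∞ to 0/0 form:
  lim(x→0) 5/(3x) - 5/tan(3x) = 0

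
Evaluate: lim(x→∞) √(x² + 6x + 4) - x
This is an ∞-∞ indeterminate form.

Combine fractions or rationalize to convert ∞-∞ to 0/0 form:
  lim(x→∞) √(x² + 6x + 4) - x = 3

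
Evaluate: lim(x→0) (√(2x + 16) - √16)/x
This is a standard limit.

Factor or rationalize the expression:
  lim(x→0) (√(2x + 16) - √16)/x = 1/4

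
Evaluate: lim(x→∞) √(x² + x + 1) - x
This is an ∞-∞ indeterminate form.

Combine fractions or rationalize to convert ∞-∞ to 0/0 form:
  lim(x→∞) √(x² + x + 1) - x = 1/2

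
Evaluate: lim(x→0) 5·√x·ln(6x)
This is a 0·∞ indeterminate form.

Rewrite 0·∞ as a quotient (0/0 or ∞/∞ form), then apply L'Hôpital's rule:
  lim(x→0) 5·√x·ln(6x) = 0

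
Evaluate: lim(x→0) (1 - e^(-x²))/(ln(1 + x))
This is a 0/0 indeterminate form.

Apply L'Hôpital's rule: differentiate numerator and denominator separately.
  f(x) = 1 - e^(-x^2)   ⇒   f'(x) = 2·x·e^(-x^2)
  g(x) = ln(x + 1)   ⇒   g'(x) = 1/(x + 1)
  lim(x→0) f'(x)/g'(x) = lim(x→0) (2·x·e^(-x^2))/(1/(x + 1))
  = 0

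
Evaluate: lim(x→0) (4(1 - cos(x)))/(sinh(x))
This is a 0/0 indeterminate form.

Apply L'Hôpital's rule: differentiate numerator and denominator separately.
  f(x) = 4 - 4·cos(x)   ⇒   f'(x) = 4·sin(x)
  g(x) = sinh(x)   ⇒   g'(x) = cosh(x)
  lim(x→0) f'(x)/g'(x) = lim(x→0) (4·sin(x))/(cosh(x))
  = 0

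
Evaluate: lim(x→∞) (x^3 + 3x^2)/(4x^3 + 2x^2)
This is an ∞/∞ indeterminate form.

Apply L'Hôpital's rule: differentiate numerator and denominator separately.
  f(x) = x^3 + 3·x^2   ⇒   f'(x) = 3·x^2 + 6·x
  g(x) = 4·x^3 + 2·x^2   ⇒   g'(x) = 12·x^2 + 4·x
  lim(x→∞) f'(x)/g'(x) = lim(x→∞) (3·x^2 + 6·x)/(12·x^2 + 4·x)
  = 1/4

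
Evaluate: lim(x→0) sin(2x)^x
This is an exponential indeterminate form.

For exponential indeterminate forms, take the natural log:
  Let L = lim(x→0) sin(2x)^x
  Then ln(L) = lim(x→0) [exponent × ln(base)]
  Evaluate using L'Hôpital or standard limits, then exponentiate.
  L = 1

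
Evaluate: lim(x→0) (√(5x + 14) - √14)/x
This is a standard limit.

Factor or rationalize the expression:
  lim(x→0) (√(5x + 14) - √14)/x = 5·sqrt(14)/28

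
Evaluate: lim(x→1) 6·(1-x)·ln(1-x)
This is a 0·∞ indeterminate form.

Rewrite 0·∞ as a quotient (0/0 or ∞/∞ form), then apply L'Hôpital's rule:
  lim(x→1) 6·(1-x)·ln(1-x) = 0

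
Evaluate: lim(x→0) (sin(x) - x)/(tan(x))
This is a 0/0 indeterminate form.

Apply L'Hôpital's rule: differentiate numerator and denominator separately.
  f(x) = -x + sin(x)   ⇒   f'(x) = cos(x) - 1
  g(x) = tan(x)   ⇒   g'(x) = tan(x)^2 + 1
  lim(x→0) f'(x)/g'(x) = lim(x→0) (cos(x) - 1)/(tan(x)^2 + 1)
  = 0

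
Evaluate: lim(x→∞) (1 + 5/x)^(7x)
This is an exponential indeterminate form.

For exponential indeterminate forms, take the natural log:
  Let L = lim(x→∞) (1 + 5/x)^(7x)
  Then ln(L) = lim(x→∞) [exponent × ln(base)]
  Evaluate using L'Hôpital or standard limits, then exponentiate.
  L = e^(35)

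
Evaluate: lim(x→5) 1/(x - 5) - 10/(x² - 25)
This is an ∞-∞ indeterminate form.

Combine fractions or rationalize to convert ∞-∞ to 0/0 form:
  lim(x→5) 1/(x - 5) - 10/(x² - 25) = 1/10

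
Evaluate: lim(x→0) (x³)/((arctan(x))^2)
This is a 0/0 indeterminate form.

Apply L'Hôpital's rule: differentiate numerator and denominator separately.
  f(x) = x^3   ⇒   f'(x) = 3·x^2
  g(x) = atan(x)^2   ⇒   g'(x) = 2·atan(x)/(x^2 + 1)
  lim(x→0) f'(x)/g'(x) = lim(x→0) (3·x^2)/(2·atan(x)/(x^2 + 1))
  = 0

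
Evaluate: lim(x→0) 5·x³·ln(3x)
This is a 0·∞ indeterminate form.

Rewrite 0·∞ as a quotient (0/0 or ∞/∞ form), then apply L'Hôpital's rule:
  lim(x→0) 5·x³·ln(3x) = 0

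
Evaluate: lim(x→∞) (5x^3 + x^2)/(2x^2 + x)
This is an ∞/∞ indeterminate form.

Apply L'Hôpital's rule: differentiate numerator and denominator separately.
  f(x) = 5·x^3 + x^2   ⇒   f'(x) = 15·x^2 + 2·x
  g(x) = 2·x^2 + x   ⇒   g'(x) = 4·x + 1
  lim(x→∞) f'(x)/g'(x) = lim(x→∞) (15·x^2 + 2·x)/(4·x + 1)
  = ∞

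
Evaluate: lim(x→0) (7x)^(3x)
This is an exponential indeterminate form.

For exponential indeterminate forms, take the natural log:
  Let L = lim(x→0) (7x)^(3x)
  Then ln(L) = lim(x→0) [exponent × ln(base)]
  Evaluate using L'Hôpital or standard limits, then exponentiate.
  L = 1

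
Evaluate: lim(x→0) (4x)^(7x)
This is an exponential indeterminate form.

For exponential indeterminate forms, take the natural log:
  Let L = lim(x→0) (4x)^(7x)
  Then ln(L) = lim(x→0) [exponent × ln(base)]
  Evaluate using L'Hôpital or standard limits, then exponentiate.
  L = 1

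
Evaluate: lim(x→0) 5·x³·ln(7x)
This is a 0·∞ indeterminate form.

Rewrite 0·∞ as a quotient (0/0 or ∞/∞ form), then apply L'Hôpital's rule:
  lim(x→0) 5·x³·ln(7x) = 0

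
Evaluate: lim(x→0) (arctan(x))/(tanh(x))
This is a 0/0 indeterminate form.

Apply L'Hôpital's rule: differentiate numerator and denominator separately.
  f(x) = atan(x)   ⇒   f'(x) = 1/(x^2 + 1)
  g(x) = tanh(x)   ⇒   g'(x) = 1 - tanh(x)^2
  lim(x→0) f'(x)/g'(x) = lim(x→0) (1/(x^2 + 1))/(1 - tanh(x)^2)
  = 1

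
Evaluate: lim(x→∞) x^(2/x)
This is an exponential indeterminate form.

For exponential indeterminate forms, take the natural log:
  Let L = lim(x→∞) x^(2/x)
  Then ln(L) = lim(x→∞) [exponent × ln(base)]
  Evaluate using L'Hôpital or standard limits, then exponentiate.
  L = 1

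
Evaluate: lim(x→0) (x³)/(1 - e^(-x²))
This is a 0/0 indeterminate form.

Apply L'Hôpital's rule: differentiate numerator and denominator separately.
  f(x) = x^3   ⇒   f'(x) = 3·x^2
  g(x) = 1 - e^(-x^2)   ⇒   g'(x) = 2·x·e^(-x^2)
  lim(x→0) f'(x)/g'(x) = lim(x→0) (3·x^2)/(2·x·e^(-x^2))
  = 0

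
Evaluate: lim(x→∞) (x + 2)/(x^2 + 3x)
This is an ∞/∞ indeterminate form.

Apply L'Hôpital's rule: differentiate numerator and denominator separately.
  f(x) = x + 2   ⇒   f'(x) = 1
  g(x) = x^2 + 3·x   ⇒   g'(x) = 2·x + 3
  lim(x→∞) f'(x)/g'(x) = lim(x→∞) (1)/(2·x + 3)
  = 0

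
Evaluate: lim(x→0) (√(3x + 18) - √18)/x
This is a standard limit.

Factor or rationalize the expression:
  lim(x→0) (√(3x + 18) - √18)/x = sqrt(2)/4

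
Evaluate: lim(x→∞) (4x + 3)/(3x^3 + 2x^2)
This is an ∞/∞ indeterminate form.

Apply L'Hôpital's rule: differentiate numerator and denominator separately.
  f(x) = 4·x + 3   ⇒   f'(x) = 4
  g(x) = 3·x^3 + 2·x^2   ⇒   g'(x) = 9·x^2 + 4·x
  lim(x→∞) f'(x)/g'(x) = lim(x→∞) (4)/(9·x^2 + 4·x)
  = 0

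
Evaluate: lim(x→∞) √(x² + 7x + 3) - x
This is an ∞-∞ indeterminate form.

Combine fractions or rationalize to convert ∞-∞ to 0/0 form:
  lim(x→∞) √(x² + 7x + 3) - x = 7/2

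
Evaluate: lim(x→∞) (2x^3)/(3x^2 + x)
This is an ∞/∞ indeterminate form.

Apply L'Hôpital's rule: differentiate numerator and denominator separately.
  f(x) = 2·x^3   ⇒   f'(x) = 6·x^2
  g(x) = 3·x^2 + x   ⇒   g'(x) = 6·x + 1
  lim(x→∞) f'(x)/g'(x) = lim(x→∞) (6·x^2)/(6·x + 1)
  = ∞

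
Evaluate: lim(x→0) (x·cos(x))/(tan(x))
This is a 0/0 indeterminate form.

Apply L'Hôpital's rule: differentiate numerator and denominator separately.
  f(x) = x·cos(x)   ⇒   f'(x) = -x·sin(x) + cos(x)
  g(x) = tan(x)   ⇒   g'(x) = tan(x)^2 + 1
  lim(x→0) f'(x)/g'(x) = lim(x→0) (-x·sin(x) + cos(x))/(tan(x)^2 + 1)
  = 1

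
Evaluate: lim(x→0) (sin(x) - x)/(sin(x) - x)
This is a 0/0 indeterminate form.

Apply L'Hôpital's rule: differentiate numerator and denominator separately.
  f(x) = -x + sin(x)   ⇒   f'(x) = cos(x) - 1
  g(x) = -x + sin(x)   ⇒   g'(x) = cos(x) - 1
  lim(x→0) f'(x)/g'(x) = lim(x→0) (cos(x) - 1)/(cos(x) - 1)
  = 1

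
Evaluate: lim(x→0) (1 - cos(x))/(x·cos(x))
This is a 0/0 indeterminate form.

Apply L'Hôpital's rule: differentiate numerator and denominator separately.
  f(x) = 1 - cos(x)   ⇒   f'(x) = sin(x)
  g(x) = x·cos(x)   ⇒   g'(x) = -x·sin(x) + cos(x)
  lim(x→0) f'(x)/g'(x) = lim(x→0) (sin(x))/(-x·sin(x) + cos(x))
  = 0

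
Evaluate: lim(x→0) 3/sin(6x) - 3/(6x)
This is an ∞-∞ indeterminate form.

Combine fractions or rationalize to convert ∞-∞ to 0/0 form:
  lim(x→0) 3/sin(6x) - 3/(6x) = 0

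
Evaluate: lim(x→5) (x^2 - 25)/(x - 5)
This is a standard limit.

Factor or rationalize the expression:
  lim(x→5) (x^2 - 25)/(x - 5) = 10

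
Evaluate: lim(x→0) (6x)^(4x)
This is an exponential indeterminate form.

For exponential indeterminate forms, take the natural log:
  Let L = lim(x→0) (6x)^(4x)
  Then ln(L) = lim(x→0) [exponent × ln(base)]
  Evaluate using L'Hôpital or standard limits, then exponentiate.
  L = 1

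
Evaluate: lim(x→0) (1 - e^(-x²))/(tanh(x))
This is a 0/0 indeterminate form.

Apply L'Hôpital's rule: differentiate numerator and denominator separately.
  f(x) = 1 - e^(-x^2)   ⇒   f'(x) = 2·x·e^(-x^2)
  g(x) = tanh(x)   ⇒   g'(x) = 1 - tanh(x)^2
  lim(x→0) f'(x)/g'(x) = lim(x→0) (2·x·e^(-x^2))/(1 - tanh(x)^2)
  = 0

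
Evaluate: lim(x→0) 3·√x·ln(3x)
This is a 0·∞ indeterminate form.

Rewrite 0·∞ as a quotient (0/0 or ∞/∞ form), then apply L'Hôpital's rule:
  lim(x→0) 3·√x·ln(3x) = 0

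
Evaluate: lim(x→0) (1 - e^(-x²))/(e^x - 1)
This is a 0/0 indeterminate form.

Apply L'Hôpital's rule: differentiate numerator and denominator separately.
  f(x) = 1 - e^(-x^2)   ⇒   f'(x) = 2·x·e^(-x^2)
  g(x) = e^(x) - 1   ⇒   g'(x) = e^(x)
  lim(x→0) f'(x)/g'(x) = lim(x→0) (2·x·e^(-x^2))/(e^(x))
  = 0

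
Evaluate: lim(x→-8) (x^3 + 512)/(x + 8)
This is a standard limit.

Factor or rationalize the expression:
  lim(x→-8) (x^3 + 512)/(x + 8) = 192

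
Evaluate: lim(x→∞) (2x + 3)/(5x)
This is an ∞/∞ indeterminate form.

Apply L'Hôpital's rule: differentiate numerator and denominator separately.
  f(x) = 2·x + 3   ⇒   f'(x) = 2
  g(x) = 5·x   ⇒   g'(x) = 5
  lim(x→∞) f'(x)/g'(x) = lim(x→∞) (2)/(5)
  = 2/5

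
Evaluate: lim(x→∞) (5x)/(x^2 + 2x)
This is an ∞/∞ indeterminate form.

Apply L'Hôpital's rule: differentiate numerator and denominator separately.
  f(x) = 5·x   ⇒   f'(x) = 5
  g(x) = x^2 + 2·x   ⇒   g'(x) = 2·x + 2
  lim(x→∞) f'(x)/g'(x) = lim(x→∞) (5)/(2·x + 2)
  = 0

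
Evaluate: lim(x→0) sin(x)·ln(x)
This is a 0·∞ indeterminate form.

Rewrite 0·∞ as a quotient (0/0 or ∞/∞ form), then apply L'Hôpital's rule:
  lim(x→0) sin(x)·ln(x) = 0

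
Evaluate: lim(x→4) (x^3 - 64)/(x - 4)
This is a standard limit.

Factor or rationalize the expression:
  lim(x→4) (x^3 - 64)/(x - 4) = 48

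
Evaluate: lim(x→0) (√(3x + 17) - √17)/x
This is a standard limit.

Factor or rationalize the expression:
  lim(x→0) (√(3x + 17) - √17)/x = 3·sqrt(17)/34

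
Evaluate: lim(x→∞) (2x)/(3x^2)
This is an ∞/∞ indeterminate form.

Apply L'Hôpital's rule: differentiate numerator and denominator separately.
  f(x) = 2·x   ⇒   f'(x) = 2
  g(x) = 3·x^2   ⇒   g'(x) = 6·x
  lim(x→∞) f'(x)/g'(x) = lim(x→∞) (2)/(6·x)
  = 0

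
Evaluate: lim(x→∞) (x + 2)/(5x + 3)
This is an ∞/∞ indeterminate form.

Apply L'Hôpital's rule: differentiate numerator and denominator separately.
  f(x) = x + 2   ⇒   f'(x) = 1
  g(x) = 5·x + 3   ⇒   g'(x) = 5
  lim(x→∞) f'(x)/g'(x) = lim(x→∞) (1)/(5)
  = 1/5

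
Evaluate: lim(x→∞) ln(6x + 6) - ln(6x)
This is an ∞-∞ indeterminate form.

Combine fractions or rationalize to convert ∞-∞ to 0/0 form:
  lim(x→∞) ln(6x + 6) - ln(6x) = 0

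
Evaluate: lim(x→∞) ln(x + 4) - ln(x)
This is an ∞-∞ indeterminate form.

Combine fractions or rationalize to convert ∞-∞ to 0/0 form:
  lim(x→∞) ln(x + 4) - ln(x) = 0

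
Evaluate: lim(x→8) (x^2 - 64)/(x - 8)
This is a standard limit.

Factor or rationalize the expression:
  lim(x→8) (x^2 - 64)/(x - 8) = 16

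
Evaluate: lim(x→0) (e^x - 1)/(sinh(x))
This is a 0/0 indeterminate form.

Apply L'Hôpital's rule: differentiate numerator and denominator separately.
  f(x) = e^(x) - 1   ⇒   f'(x) = e^(x)
  g(x) = sinh(x)   ⇒   g'(x) = cosh(x)
  lim(x→0) f'(x)/g'(x) = lim(x→0) (e^(x))/(cosh(x))
  = 1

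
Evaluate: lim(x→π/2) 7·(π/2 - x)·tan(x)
This is a 0·∞ indeterminate form.

Rewrite 0·∞ as a quotient (0/0 or ∞/∞ form), then apply L'Hôpital's rule:
  lim(x→π/2) 7·(π/2 - x)·tan(x) = 7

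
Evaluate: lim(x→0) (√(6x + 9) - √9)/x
This is a standard limit.

Factor or rationalize the expression:
  lim(x→0) (√(6x + 9) - √9)/x = 1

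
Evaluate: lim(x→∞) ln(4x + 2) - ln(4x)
This is an ∞-∞ indeterminate form.

Combine fractions or rationalize to convert ∞-∞ to 0/0 form:
  lim(x→∞) ln(4x + 2) - ln(4x) = 0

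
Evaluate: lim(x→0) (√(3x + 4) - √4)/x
This is a standard limit.

Factor or rationalize the expression:
  lim(x→0) (√(3x + 4) - √4)/x = 3/4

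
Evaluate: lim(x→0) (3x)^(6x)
This is an exponential indeterminate form.

For exponential indeterminate forms, take the natural log:
  Let L = lim(x→0) (3x)^(6x)
  Then ln(L) = lim(x→0) [exponent × ln(base)]
  Evaluate using L'Hôpital or standard limits, then exponentiate.
  L = 1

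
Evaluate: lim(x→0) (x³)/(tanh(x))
This is a 0/0 indeterminate form.

Apply L'Hôpital's rule: differentiate numerator and denominator separately.
  f(x) = x^3   ⇒   f'(x) = 3·x^2
  g(x) = tanh(x)   ⇒   g'(x) = 1 - tanh(x)^2
  lim(x→0) f'(x)/g'(x) = lim(x→0) (3·x^2)/(1 - tanh(x)^2)
  = 0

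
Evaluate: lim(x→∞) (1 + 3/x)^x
This is an exponential indeterminate form.

For exponential indeterminate forms, take the natural log:
  Let L = lim(x→∞) (1 + 3/x)^x
  Then ln(L) = lim(x→∞) [exponent × ln(base)]
  Evaluate using L'Hôpital or standard limits, then exponentiate.
  L = e^(3)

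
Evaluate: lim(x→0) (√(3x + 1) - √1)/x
This is a standard limit.

Factor or rationalize the expression:
  lim(x→0) (√(3x + 1) - √1)/x = 3/2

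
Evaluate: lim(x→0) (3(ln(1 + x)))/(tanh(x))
This is a 0/0 indeterminate form.

Apply L'Hôpital's rule: differentiate numerator and denominator separately.
  f(x) = 3·ln(x + 1)   ⇒   f'(x) = 3/(x + 1)
  g(x) = tanh(x)   ⇒   g'(x) = 1 - tanh(x)^2
  lim(x→0) f'(x)/g'(x) = lim(x→0) (3/(x + 1))/(1 - tanh(x)^2)
  = 3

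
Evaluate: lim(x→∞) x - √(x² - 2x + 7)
This is an ∞-∞ indeterminate form.

Combine fractions or rationalize to convert ∞-∞ to 0/0 form:
  lim(x→∞) x - √(x² - 2x + 7) = 1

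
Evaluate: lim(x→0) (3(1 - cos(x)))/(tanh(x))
This is a 0/0 indeterminate form.

Apply L'Hôpital's rule: differentiate numerator and denominator separately.
  f(x) = 3 - 3·cos(x)   ⇒   f'(x) = 3·sin(x)
  g(x) = tanh(x)   ⇒   g'(x) = 1 - tanh(x)^2
  lim(x→0) f'(x)/g'(x) = lim(x→0) (3·sin(x))/(1 - tanh(x)^2)
  = 0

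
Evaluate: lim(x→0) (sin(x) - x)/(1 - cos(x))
This is a 0/0 indeterminate form.

Apply L'Hôpital's rule: differentiate numerator and denominator separately.
  f(x) = -x + sin(x)   ⇒   f'(x) = cos(x) - 1
  g(x) = 1 - cos(x)   ⇒   g'(x) = sin(x)
  lim(x→0) f'(x)/g'(x) = lim(x→0) (cos(x) - 1)/(sin(x))
  = 0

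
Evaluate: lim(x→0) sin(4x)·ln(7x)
This is a 0·∞ indeterminate form.

Rewrite 0·∞ as a quotient (0/0 or ∞/∞ form), then apply L'Hôpital's rule:
  lim(x→0) sin(4x)·ln(7x) = 0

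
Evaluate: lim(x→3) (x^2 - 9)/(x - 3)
This is a standard limit.

Factor or rationalize the expression:
  lim(x→3) (x^2 - 9)/(x - 3) = 6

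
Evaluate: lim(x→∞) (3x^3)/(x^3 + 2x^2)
This is an ∞/∞ indeterminate form.

Apply L'Hôpital's rule: differentiate numerator and denominator separately.
  f(x) = 3·x^3   ⇒   f'(x) = 9·x^2
  g(x) = x^3 + 2·x^2   ⇒   g'(x) = 3·x^2 + 4·x
  lim(x→∞) f'(x)/g'(x) = lim(x→∞) (9·x^2)/(3·x^2 + 4·x)
  = 3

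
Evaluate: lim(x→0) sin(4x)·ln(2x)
This is a 0·∞ indeterminate form.

Rewrite 0·∞ as a quotient (0/0 or ∞/∞ form), then apply L'Hôpital's rule:
  lim(x→0) sin(4x)·ln(2x) = 0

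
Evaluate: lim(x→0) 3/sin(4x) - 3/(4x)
This is an ∞-∞ indeterminate form.

Combine fractions or rationalize to convert ∞-∞ to 0/0 form:
  lim(x→0) 3/sin(4x) - 3/(4x) = 0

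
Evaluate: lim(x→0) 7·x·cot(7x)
This is a 0·∞ indeterminate form.

Rewrite 0·∞ as a quotient (0/0 or ∞/∞ form), then apply L'Hôpital's rule:
  lim(x→0) 7·x·cot(7x) = 1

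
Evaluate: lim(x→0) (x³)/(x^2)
This is a 0/0 indeterminate form.

Apply L'Hôpital's rule: differentiate numerator and denominator separately.
  f(x) = x^3   ⇒   f'(x) = 3·x^2
  g(x) = x^2   ⇒   g'(x) = 2·x
  lim(x→0) f'(x)/g'(x) = lim(x→0) (3·x^2)/(2·x)
  = 0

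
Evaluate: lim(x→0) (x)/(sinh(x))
This is a 0/0 indeterminate form.

Apply L'Hôpital's rule: differentiate numerator and denominator separately.
  f(x) = x   ⇒   f'(x) = 1
  g(x) = sinh(x)   ⇒   g'(x) = cosh(x)
  lim(x→0) f'(x)/g'(x) = lim(x→0) (1)/(cosh(x))
  = 1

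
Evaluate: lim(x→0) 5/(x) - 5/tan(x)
This is an ∞-∞ indeterminate form.

Combine fractions or rationalize to convert ∞-∞ to 0/0 form:
  lim(x→0) 5/(x) - 5/tan(x) = 0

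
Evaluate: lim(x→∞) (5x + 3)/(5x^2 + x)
This is an ∞/∞ indeterminate form.

Apply L'Hôpital's rule: differentiate numerator and denominator separately.
  f(x) = 5·x + 3   ⇒   f'(x) = 5
  g(x) = 5·x^2 + x   ⇒   g'(x) = 10·x + 1
  lim(x→∞) f'(x)/g'(x) = lim(x→∞) (5)/(10·x + 1)
  = 0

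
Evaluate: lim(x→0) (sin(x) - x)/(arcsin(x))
This is a 0/0 indeterminate form.

Apply L'Hôpital's rule: differentiate numerator and denominator separately.
  f(x) = -x + sin(x)   ⇒   f'(x) = cos(x) - 1
  g(x) = asin(x)   ⇒   g'(x) = 1/sqrt(1 - x^2)
  lim(x→0) f'(x)/g'(x) = lim(x→0) (cos(x) - 1)/(1/sqrt(1 - x^2))
  = 0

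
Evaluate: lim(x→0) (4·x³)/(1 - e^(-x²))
This is a 0/0 indeterminate form.

Apply L'Hôpital's rule: differentiate numerator and denominator separately.
  f(x) = 4·x^3   ⇒   f'(x) = 12·x^2
  g(x) = 1 - e^(-x^2)   ⇒   g'(x) = 2·x·e^(-x^2)
  lim(x→0) f'(x)/g'(x) = lim(x→0) (12·x^2)/(2·x·e^(-x^2))
  = 0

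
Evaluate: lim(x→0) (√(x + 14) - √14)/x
This is a standard limit.

Factor or rationalize the expression:
  lim(x→0) (√(x + 14) - √14)/x = sqrt(14)/28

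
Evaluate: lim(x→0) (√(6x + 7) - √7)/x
This is a standard limit.

Factor or rationalize the expression:
  lim(x→0) (√(6x + 7) - √7)/x = 3·sqrt(7)/7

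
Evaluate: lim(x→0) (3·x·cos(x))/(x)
This is a 0/0 indeterminate form.

Apply L'Hôpital's rule: differentiate numerator and denominator separately.
  f(x) = 3·x·cos(x)   ⇒   f'(x) = -3·x·sin(x) + 3·cos(x)
  g(x) = x   ⇒   g'(x) = 1
  lim(x→0) f'(x)/g'(x) = lim(x→0) (-3·x·sin(x) + 3·cos(x))/(1)
  = 3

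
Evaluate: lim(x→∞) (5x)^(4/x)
This is an exponential indeterminate form.

For exponential indeterminate forms, take the natural log:
  Let L = lim(x→∞) (5x)^(4/x)
  Then ln(L) = lim(x→∞) [exponent × ln(base)]
  Evaluate using L'Hôpital or standard limits, then exponentiate.
  L = 1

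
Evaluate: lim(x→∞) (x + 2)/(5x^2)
This is an ∞/∞ indeterminate form.

Apply L'Hôpital's rule: differentiate numerator and denominator separately.
  f(x) = x + 2   ⇒   f'(x) = 1
  g(x) = 5·x^2   ⇒   g'(x) = 10·x
  lim(x→∞) f'(x)/g'(x) = lim(x→∞) (1)/(10·x)
  = 0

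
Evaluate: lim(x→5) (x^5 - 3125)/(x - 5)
This is a standard limit.

Factor or rationalize the expression:
  lim(x→5) (x^5 - 3125)/(x - 5) = 3125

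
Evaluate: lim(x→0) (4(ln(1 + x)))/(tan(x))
This is a 0/0 indeterminate form.

Apply L'Hôpital's rule: differentiate numerator and denominator separately.
  f(x) = 4·ln(x + 1)   ⇒   f'(x) = 4/(x + 1)
  g(x) = tan(x)   ⇒   g'(x) = tan(x)^2 + 1
  lim(x→0) f'(x)/g'(x) = lim(x→0) (4/(x + 1))/(tan(x)^2 + 1)
  = 4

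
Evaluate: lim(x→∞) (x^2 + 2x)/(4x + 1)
This is an ∞/∞ indeterminate form.

Apply L'Hôpital's rule: differentiate numerator and denominator separately.
  f(x) = x^2 + 2·x   ⇒   f'(x) = 2·x + 2
  g(x) = 4·x + 1   ⇒   g'(x) = 4
  lim(x→∞) f'(x)/g'(x) = lim(x→∞) (2·x + 2)/(4)
  = ∞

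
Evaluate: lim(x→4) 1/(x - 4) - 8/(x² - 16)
This is an ∞-∞ indeterminate form.

Combine fractions or rationalize to convert ∞-∞ to 0/0 form:
  lim(x→4) 1/(x - 4) - 8/(x² - 16) = 1/8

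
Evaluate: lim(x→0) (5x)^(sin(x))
This is an exponential indeterminate form.

For exponential indeterminate forms, take the natural log:
  Let L = lim(x→0) (5x)^(sin(x))
  Then ln(L) = lim(x→0) [exponent × ln(base)]
  Evaluate using L'Hôpital or standard limits, then exponentiate.
  L = 1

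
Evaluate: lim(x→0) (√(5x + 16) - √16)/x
This is a standard limit.

Factor or rationalize the expression:
  lim(x→0) (√(5x + 16) - √16)/x = 5/8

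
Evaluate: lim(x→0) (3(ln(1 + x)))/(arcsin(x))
This is a 0/0 indeterminate form.

Apply L'Hôpital's rule: differentiate numerator and denominator separately.
  f(x) = 3·ln(x + 1)   ⇒   f'(x) = 3/(x + 1)
  g(x) = asin(x)   ⇒   g'(x) = 1/sqrt(1 - x^2)
  lim(x→0) f'(x)/g'(x) = lim(x→0) (3/(x + 1))/(1/sqrt(1 - x^2))
  = 3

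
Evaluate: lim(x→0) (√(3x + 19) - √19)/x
This is a standard limit.

Factor or rationalize the expression:
  lim(x→0) (√(3x + 19) - √19)/x = 3·sqrt(19)/38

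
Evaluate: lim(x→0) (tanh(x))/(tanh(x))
This is a 0/0 indeterminate form.

Apply L'Hôpital's rule: differentiate numerator and denominator separately.
  f(x) = tanh(x)   ⇒   f'(x) = 1 - tanh(x)^2
  g(x) = tanh(x)   ⇒   g'(x) = 1 - tanh(x)^2
  lim(x→0) f'(x)/g'(x) = lim(x→0) (1 - tanh(x)^2)/(1 - tanh(x)^2)
  = 1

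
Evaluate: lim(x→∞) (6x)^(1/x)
This is an exponential indeterminate form.

For exponential indeterminate forms, take the natural log:
  Let L = lim(x→∞) (6x)^(1/x)
  Then ln(L) = lim(x→∞) [exponent × ln(base)]
  Evaluate using L'Hôpital or standard limits, then exponentiate.
  L = 1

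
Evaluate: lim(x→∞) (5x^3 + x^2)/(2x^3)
This is an ∞/∞ indeterminate form.

Apply L'Hôpital's rule: differentiate numerator and denominator separately.
  f(x) = 5·x^3 + x^2   ⇒   f'(x) = 15·x^2 + 2·x
  g(x) = 2·x^3   ⇒   g'(x) = 6·x^2
  lim(x→∞) f'(x)/g'(x) = lim(x→∞) (15·x^2 + 2·x)/(6·x^2)
  = 5/2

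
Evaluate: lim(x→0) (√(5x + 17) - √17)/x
This is a standard limit.

Factor or rationalize the expression:
  lim(x→0) (√(5x + 17) - √17)/x = 5·sqrt(17)/34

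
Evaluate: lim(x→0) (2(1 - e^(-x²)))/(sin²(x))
This is a 0/0 indeterminate form.

Apply L'Hôpital's rule: differentiate numerator and denominator separately.
  f(x) = 2 - 2·e^(-x^2)   ⇒   f'(x) = 4·x·e^(-x^2)
  g(x) = sin(x)^2   ⇒   g'(x) = 2·sin(x)·cos(x)
  lim(x→0) f'(x)/g'(x) = lim(x→0) (4·x·e^(-x^2))/(2·sin(x)·cos(x))
  = 2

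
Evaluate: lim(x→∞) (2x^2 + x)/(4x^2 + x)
This is an ∞/∞ indeterminate form.

Apply L'Hôpital's rule: differentiate numerator and denominator separately.
  f(x) = 2·x^2 + x   ⇒   f'(x) = 4·x + 1
  g(x) = 4·x^2 + x   ⇒   g'(x) = 8·x + 1
  lim(x→∞) f'(x)/g'(x) = lim(x→∞) (4·x + 1)/(8·x + 1)
  = 1/2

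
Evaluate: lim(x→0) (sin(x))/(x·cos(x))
This is a 0/0 indeterminate form.

Apply L'Hôpital's rule: differentiate numerator and denominator separately.
  f(x) = sin(x)   ⇒   f'(x) = cos(x)
  g(x) = x·cos(x)   ⇒   g'(x) = -x·sin(x) + cos(x)
  lim(x→0) f'(x)/g'(x) = lim(x→0) (cos(x))/(-x·sin(x) + cos(x))
  = 1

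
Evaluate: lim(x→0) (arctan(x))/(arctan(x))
This is a 0/0 indeterminate form.

Apply L'Hôpital's rule: differentiate numerator and denominator separately.
  f(x) = atan(x)   ⇒   f'(x) = 1/(x^2 + 1)
  g(x) = atan(x)   ⇒   g'(x) = 1/(x^2 + 1)
  lim(x→0) f'(x)/g'(x) = lim(x→0) (1/(x^2 + 1))/(1/(x^2 + 1))
  = 1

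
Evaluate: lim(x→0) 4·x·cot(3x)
This is a 0·∞ indeterminate form.

Rewrite 0·∞ as a quotient (0/0 or ∞/∞ form), then apply L'Hôpital's rule:
  lim(x→0) 4·x·cot(3x) = 4/3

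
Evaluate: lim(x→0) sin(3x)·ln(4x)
This is a 0·∞ indeterminate form.

Rewrite 0·∞ as a quotient (0/0 or ∞/∞ form), then apply L'Hôpital's rule:
  lim(x→0) sin(3x)·ln(4x) = 0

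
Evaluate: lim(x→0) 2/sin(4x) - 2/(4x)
This is an ∞-∞ indeterminate form.

Combine fractions or rationalize to convert ∞-∞ to 0/0 form:
  lim(x→0) 2/sin(4x) - 2/(4x) = 0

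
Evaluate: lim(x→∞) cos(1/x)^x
This is an exponential indeterminate form.

For exponential indeterminate forms, take the natural log:
  Let L = lim(x→∞) cos(1/x)^x
  Then ln(L) = lim(x→∞) [exponent × ln(base)]
  Evaluate using L'Hôpital or standard limits, then exponentiate.
  L = 1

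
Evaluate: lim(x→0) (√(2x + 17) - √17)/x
This is a standard limit.

Factor or rationalize the expression:
  lim(x→0) (√(2x + 17) - √17)/x = sqrt(17)/17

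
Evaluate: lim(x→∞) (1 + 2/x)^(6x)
This is an exponential indeterminate form.

For exponential indeterminate forms, take the natural log:
  Let L = lim(x→∞) (1 + 2/x)^(6x)
  Then ln(L) = lim(x→∞) [exponent × ln(base)]
  Evaluate using L'Hôpital or standard limits, then exponentiate.
  L = e^(12)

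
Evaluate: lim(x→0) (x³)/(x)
This is a 0/0 indeterminate form.

Apply L'Hôpital's rule: differentiate numerator and denominator separately.
  f(x) = x^3   ⇒   f'(x) = 3·x^2
  g(x) = x   ⇒   g'(x) = 1
  lim(x→0) f'(x)/g'(x) = lim(x→0) (3·x^2)/(1)
  = 0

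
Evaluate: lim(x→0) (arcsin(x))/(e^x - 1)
This is a 0/0 indeterminate form.

Apply L'Hôpital's rule: differentiate numerator and denominator separately.
  f(x) = asin(x)   ⇒   f'(x) = 1/sqrt(1 - x^2)
  g(x) = e^(x) - 1   ⇒   g'(x) = e^(x)
  lim(x→0) f'(x)/g'(x) = lim(x→0) (1/sqrt(1 - x^2))/(e^(x))
  = 1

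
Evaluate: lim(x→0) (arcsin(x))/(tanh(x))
This is a 0/0 indeterminate form.

Apply L'Hôpital's rule: differentiate numerator and denominator separately.
  f(x) = asin(x)   ⇒   f'(x) = 1/sqrt(1 - x^2)
  g(x) = tanh(x)   ⇒   g'(x) = 1 - tanh(x)^2
  lim(x→0) f'(x)/g'(x) = lim(x→0) (1/sqrt(1 - x^2))/(1 - tanh(x)^2)
  = 1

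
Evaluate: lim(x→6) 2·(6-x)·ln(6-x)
This is a 0·∞ indeterminate form.

Rewrite 0·∞ as a quotient (0/0 or ∞/∞ form), then apply L'Hôpital's rule:
  lim(x→6) 2·(6-x)·ln(6-x) = 0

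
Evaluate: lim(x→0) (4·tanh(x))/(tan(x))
This is a 0/0 indeterminate form.

Apply L'Hôpital's rule: differentiate numerator and denominator separately.
  f(x) = 4·tanh(x)   ⇒   f'(x) = 4 - 4·tanh(x)^2
  g(x) = tan(x)   ⇒   g'(x) = tan(x)^2 + 1
  lim(x→0) f'(x)/g'(x) = lim(x→0) (4 - 4·tanh(x)^2)/(tan(x)^2 + 1)
  = 4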